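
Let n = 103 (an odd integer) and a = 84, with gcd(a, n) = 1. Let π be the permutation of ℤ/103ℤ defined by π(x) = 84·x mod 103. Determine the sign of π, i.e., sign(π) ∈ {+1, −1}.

-1

Start at x=100: 100 → 57 → 50 → 80 → 25 → 40 → 64 → … (one orbit).
Cycle type of π: 102 + 1; total 2 cycles.
Σ(ℓ_i−1) = 103−2 = 101; sign = (−1)^101 = -1.
Via Zolotarev, sign(π_{84}) = (84|103) = -1.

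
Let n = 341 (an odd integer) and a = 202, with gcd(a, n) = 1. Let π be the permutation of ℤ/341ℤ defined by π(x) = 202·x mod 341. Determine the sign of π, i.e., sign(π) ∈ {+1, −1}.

Trace 202: π^k(202) = [202, 225, 97, 157, 1] for k=0..4.
π_202 has 69 disjoint cycles with lengths [5, 5, 5, 5, 5, 5, 5, 5, 5, 5, 5, 5, 5, 5, 5, 5, 5, 5, 5, 5, 5, 5, 5, 5, 5, 5, 5, 5, 5, 5, 5, 5, 5, 5, 5, 5, 5, 5, 5, 5, 5, 5, 5, 5, 5, 5, 5, 5, 5, 5, 5, 5, 5, 5, 5, 5, 5, 5, 5, 5, 5, 5, 5, 5, 5, 5, 5, 5, 1] on {0,…,340}.
With 69 cycles on 341 points, sign = (−1)^{341−69} = +1.
Check: (202/341) = +1 by Zolotarev.

+1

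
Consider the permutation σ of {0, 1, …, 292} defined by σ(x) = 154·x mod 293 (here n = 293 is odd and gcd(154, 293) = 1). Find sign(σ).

Trace 63: π^k(63) = [63, 33, 101, 25, 41, 161, 182] for k=0..6.
Decompose π into cycles: lengths [292, 1] (2 cycles, including the fixed point 0).
With 2 cycles on 293 points, sign = (−1)^{293−2} = -1.
(154|293)_J = -1 (Zolotarev's lemma cross-check).

-1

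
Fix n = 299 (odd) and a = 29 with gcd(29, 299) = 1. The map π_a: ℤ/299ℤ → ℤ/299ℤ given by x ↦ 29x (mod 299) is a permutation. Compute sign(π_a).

Trace 165: π^k(165) = [165, 1, 29, 243, 170, 146, 48] for k=0..6.
The orbit structure of x ↦ 29x mod 299: 15 orbits of sizes [33, 33, 33, 33, 33, 33, 33, 33, 11, 11, 3, 3, 3, 3, 1].
15 cycles on 299: each ℓ→(−1)^(ℓ−1), product (−1)^284 = +1.
(29|299)_J = +1 (Zolotarev's lemma cross-check).

+1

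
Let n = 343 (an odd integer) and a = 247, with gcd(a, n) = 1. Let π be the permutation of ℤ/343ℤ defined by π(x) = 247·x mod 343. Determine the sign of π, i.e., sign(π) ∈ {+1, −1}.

Orbit of 338 under x↦247x: [338, 137, 225, 9, 165, 281, 121]… (length divides ord_343(247)).
The orbit structure of x ↦ 247x mod 343: 7 orbits of sizes [147, 147, 21, 21, 3, 3, 1].
n − c = 343 − 7 = 336; sign = (−1)^336 = +1.
The Jacobi symbol (247|343) = +1 (Zolotarev) agrees.

+1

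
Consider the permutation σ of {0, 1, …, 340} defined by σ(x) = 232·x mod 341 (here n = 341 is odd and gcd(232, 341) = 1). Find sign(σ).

Trace 23: π^k(23) = [23, 221, 122, 1, 232, 287, 89] for k=0..6.
The orbit structure of x ↦ 232x mod 341: 44 orbits of sizes [10, 10, 10, 10, 10, 10, 10, 10, 10, 10, 10, 10, 10, 10, 10, 10, 10, 10, 10, 10, 10, 10, 10, 10, 10, 10, 10, 10, 10, 10, 10, 10, 10, 1, 1, 1, 1, 1, 1, 1, 1, 1, 1, 1].
Σ(ℓ_i−1) = 341−44 = 297; sign = (−1)^297 = -1.
Check: (232/341) = -1 by Zolotarev.

-1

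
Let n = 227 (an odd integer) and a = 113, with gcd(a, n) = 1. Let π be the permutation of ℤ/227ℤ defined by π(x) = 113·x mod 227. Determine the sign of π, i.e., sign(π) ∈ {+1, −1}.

Orbit of 195 under x↦113x: [195, 16, 219, 4, 225, 1, 113]… (length divides ord_227(113)).
The orbit structure of x ↦ 113x mod 227: 3 orbits of sizes [113, 113, 1].
n − c = 227 − 3 = 224; sign = (−1)^224 = +1.

+1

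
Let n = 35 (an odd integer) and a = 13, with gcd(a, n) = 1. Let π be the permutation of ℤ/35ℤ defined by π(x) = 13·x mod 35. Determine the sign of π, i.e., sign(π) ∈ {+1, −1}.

+1

Orbit of 1 under x↦13x: [1, 13, 29, 27]… (length divides ord_35(13)).
Cycle lengths of π_13 on ℤ/35ℤ: [4, 4, 4, 4, 4, 4, 4, 2, 2, 2, 1]; 11 cycles in total.
With 11 cycles on 35 points, sign = (−1)^{35−11} = +1.
Check: (13/35) = +1 by Zolotarev.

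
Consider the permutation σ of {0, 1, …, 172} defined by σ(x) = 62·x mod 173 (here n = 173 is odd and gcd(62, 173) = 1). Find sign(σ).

-1

Orbit of 25 under x↦62x: [25, 166, 85, 80, 116, 99, 83]… (length divides ord_173(62)).
2 cycles of lengths [172, 1].
Σ(ℓ_i−1) = 173−2 = 171; sign = (−1)^171 = -1.
Check: (62/173) = -1 by Zolotarev.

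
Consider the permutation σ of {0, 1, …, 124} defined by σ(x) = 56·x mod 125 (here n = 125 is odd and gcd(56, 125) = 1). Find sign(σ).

Orbit of 26 under x↦56x: [26, 81, 36, 16, 21, 51, 106]… (length divides ord_125(56)).
Cycle lengths of π_56 on ℤ/125ℤ: [25, 25, 25, 25, 5, 5, 5, 5, 1, 1, 1, 1, 1]; 13 cycles in total.
sign(π) = (−1)^{n − #cycles} = (−1)^{125−13} = (−1)^112 = +1.
(56|125)_J = +1 (Zolotarev's lemma cross-check).

+1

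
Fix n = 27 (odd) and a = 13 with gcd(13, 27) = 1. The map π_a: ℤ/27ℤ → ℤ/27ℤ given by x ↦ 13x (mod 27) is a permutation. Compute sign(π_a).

+1

Orbit of 25 under x↦13x: [25, 1, 13, 7, 10, 22, 16]… (length divides ord_27(13)).
Cycle lengths of π_13 on ℤ/27ℤ: [9, 9, 3, 3, 1, 1, 1]; 7 cycles in total.
n − c = 27 − 7 = 20; sign = (−1)^20 = +1.
(13|27)_J = +1 (Zolotarev's lemma cross-check).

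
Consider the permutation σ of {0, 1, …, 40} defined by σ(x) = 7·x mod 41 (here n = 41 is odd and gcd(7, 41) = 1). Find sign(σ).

-1

Trace 5: π^k(5) = [5, 35, 40, 34, 33, 26, 18] for k=0..6.
Cycle type of π: 40 + 1; total 2 cycles.
2 cycles on 41: each ℓ→(−1)^(ℓ−1), product (−1)^39 = -1.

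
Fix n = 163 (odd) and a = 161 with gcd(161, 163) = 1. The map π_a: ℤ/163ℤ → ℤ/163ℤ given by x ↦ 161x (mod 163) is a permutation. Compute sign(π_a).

Trace 132: π^k(132) = [132, 62, 39, 85, 156, 14, 135] for k=0..6.
The orbit structure of x ↦ 161x mod 163: 3 orbits of sizes [81, 81, 1].
Σ(ℓ_i−1) = 163−3 = 160; sign = (−1)^160 = +1.
Via Zolotarev, sign(π_{161}) = (161|163) = +1.

+1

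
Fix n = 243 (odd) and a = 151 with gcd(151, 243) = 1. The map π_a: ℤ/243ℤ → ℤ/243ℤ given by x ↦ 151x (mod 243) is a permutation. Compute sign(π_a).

Trace 13: π^k(13) = [13, 19, 196, 193, 226, 106, 211] for k=0..6.
Cycle type of π: 81×2 + 27×2 + 9×2 + 3×2 + 1×3; total 11 cycles.
With 11 cycles on 243 points, sign = (−1)^{243−11} = +1.
Zolotarev: (151|243) = +1, matching the cycle-count sign.

+1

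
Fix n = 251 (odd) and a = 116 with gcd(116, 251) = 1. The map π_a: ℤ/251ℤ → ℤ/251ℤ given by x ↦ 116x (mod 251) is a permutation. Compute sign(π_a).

-1

Trace 232: π^k(232) = [232, 55, 105, 132, 1, 116, 153] for k=0..6.
Decompose π into cycles: lengths [250, 1] (2 cycles, including the fixed point 0).
2 cycles on 251: each ℓ→(−1)^(ℓ−1), product (−1)^249 = -1.
Zolotarev: (116|251) = -1, matching the cycle-count sign.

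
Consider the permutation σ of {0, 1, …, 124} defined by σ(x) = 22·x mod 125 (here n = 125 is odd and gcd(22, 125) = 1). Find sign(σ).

Start at x=107: 107 → 104 → 38 → 86 → 17 → 124 → 103 → … (one orbit).
Cycle type of π: 100 + 20 + 4 + 1; total 4 cycles.
With 4 cycles on 125 points, sign = (−1)^{125−4} = -1.

-1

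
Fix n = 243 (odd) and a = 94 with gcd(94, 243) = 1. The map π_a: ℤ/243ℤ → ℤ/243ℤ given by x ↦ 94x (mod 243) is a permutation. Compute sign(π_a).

+1

Trace 88: π^k(88) = [88, 10, 211, 151, 100, 166, 52] for k=0..6.
11 cycles of lengths [81, 81, 27, 27, 9, 9, 3, 3, 1, 1, 1].
Σ(ℓ_i−1) = 243−11 = 232; sign = (−1)^232 = +1.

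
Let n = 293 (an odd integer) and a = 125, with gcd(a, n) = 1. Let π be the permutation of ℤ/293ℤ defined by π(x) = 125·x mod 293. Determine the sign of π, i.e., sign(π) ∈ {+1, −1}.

Trace 21: π^k(21) = [21, 281, 258, 20, 156, 162, 33] for k=0..6.
Cycle type of π: 292 + 1; total 2 cycles.
Σ(ℓ_i−1) = 293−2 = 291; sign = (−1)^291 = -1.
Zolotarev: (125|293) = -1, matching the cycle-count sign.

-1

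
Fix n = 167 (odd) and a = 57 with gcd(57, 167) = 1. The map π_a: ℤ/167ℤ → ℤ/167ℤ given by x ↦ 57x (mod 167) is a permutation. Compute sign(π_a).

+1

Trace 108: π^k(108) = [108, 144, 25, 89, 63, 84, 112] for k=0..6.
π_57 has 3 disjoint cycles with lengths [83, 83, 1] on {0,…,166}.
167 − 3 = 164 transpositions; sign(π) = (−1)^164 = +1.
Check: (57/167) = +1 by Zolotarev.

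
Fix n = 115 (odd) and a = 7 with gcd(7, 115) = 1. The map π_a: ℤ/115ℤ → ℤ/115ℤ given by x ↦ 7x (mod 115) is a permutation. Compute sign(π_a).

+1

Trace 113: π^k(113) = [113, 101, 17, 4, 28, 81, 107] for k=0..6.
5 cycles of lengths [44, 44, 22, 4, 1].
Σ(ℓ_i−1) = 115−5 = 110; sign = (−1)^110 = +1.
The Jacobi symbol (7|115) = +1 (Zolotarev) agrees.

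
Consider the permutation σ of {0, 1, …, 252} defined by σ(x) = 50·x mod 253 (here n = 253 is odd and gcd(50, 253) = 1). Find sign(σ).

-1

Trace 104: π^k(104) = [104, 140, 169, 101, 243, 6, 47] for k=0..6.
Cycle type of π: 110×2 + 11×2 + 10 + 1; total 6 cycles.
sign(π) = (−1)^{n − #cycles} = (−1)^{253−6} = (−1)^247 = -1.
Via Zolotarev, sign(π_{50}) = (50|253) = -1.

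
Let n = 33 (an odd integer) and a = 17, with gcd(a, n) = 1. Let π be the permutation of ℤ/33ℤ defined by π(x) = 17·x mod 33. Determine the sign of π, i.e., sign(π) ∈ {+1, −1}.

Orbit of 8 under x↦17x: [8, 4, 2, 1, 17, 25, 29]… (length divides ord_33(17)).
5 cycles of lengths [10, 10, 10, 2, 1].
n − c = 33 − 5 = 28; sign = (−1)^28 = +1.

+1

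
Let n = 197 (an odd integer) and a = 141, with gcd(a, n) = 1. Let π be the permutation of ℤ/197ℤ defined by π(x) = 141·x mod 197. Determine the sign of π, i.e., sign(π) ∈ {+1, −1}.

Trace 192: π^k(192) = [192, 83, 80, 51, 99, 169, 189] for k=0..6.
Cycle lengths of π_141 on ℤ/197ℤ: [196, 1]; 2 cycles in total.
197 − 2 = 195 transpositions; sign(π) = (−1)^195 = -1.

-1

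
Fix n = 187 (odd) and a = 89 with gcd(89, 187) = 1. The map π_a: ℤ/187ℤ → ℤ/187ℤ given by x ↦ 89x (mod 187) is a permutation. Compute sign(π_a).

+1

Start at x=166: 166 → 1 → 89 → 67 → 166 (one orbit).
The orbit structure of x ↦ 89x mod 187: 55 orbits of sizes [4, 4, 4, 4, 4, 4, 4, 4, 4, 4, 4, 4, 4, 4, 4, 4, 4, 4, 4, 4, 4, 4, 4, 4, 4, 4, 4, 4, 4, 4, 4, 4, 4, 4, 4, 4, 4, 4, 4, 4, 4, 4, 4, 4, 1, 1, 1, 1, 1, 1, 1, 1, 1, 1, 1].
sign(π) = (−1)^{n − #cycles} = (−1)^{187−55} = (−1)^132 = +1.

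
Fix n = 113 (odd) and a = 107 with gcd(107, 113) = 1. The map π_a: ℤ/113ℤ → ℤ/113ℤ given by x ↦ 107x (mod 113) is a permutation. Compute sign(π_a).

Orbit of 16 under x↦107x: [16, 17, 11, 47, 57, 110, 18]… (length divides ord_113(107)).
π_107 has 2 disjoint cycles with lengths [112, 1] on {0,…,112}.
113 − 2 = 111 transpositions; sign(π) = (−1)^111 = -1.

-1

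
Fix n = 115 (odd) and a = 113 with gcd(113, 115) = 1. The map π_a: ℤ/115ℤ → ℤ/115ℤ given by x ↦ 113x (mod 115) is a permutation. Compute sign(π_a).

+1

Start at x=96: 96 → 38 → 39 → 37 → 41 → 33 → 49 → … (one orbit).
π_113 has 5 disjoint cycles with lengths [44, 44, 22, 4, 1] on {0,…,114}.
5 cycles on 115: each ℓ→(−1)^(ℓ−1), product (−1)^110 = +1.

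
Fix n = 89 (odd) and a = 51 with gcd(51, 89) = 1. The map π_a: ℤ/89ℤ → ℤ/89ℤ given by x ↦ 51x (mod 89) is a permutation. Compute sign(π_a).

Trace 75: π^k(75) = [75, 87, 76, 49, 7, 1, 51] for k=0..6.
Cycle lengths of π_51 on ℤ/89ℤ: [88, 1]; 2 cycles in total.
sign(π) = (−1)^{n − #cycles} = (−1)^{89−2} = (−1)^87 = -1.

-1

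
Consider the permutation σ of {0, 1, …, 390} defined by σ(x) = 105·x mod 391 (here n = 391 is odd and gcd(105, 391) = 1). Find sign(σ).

-1

Orbit of 142 under x↦105x: [142, 52, 377, 94, 95, 200, 277]… (length divides ord_391(105)).
6 cycles of lengths [176, 176, 16, 11, 11, 1].
With 6 cycles on 391 points, sign = (−1)^{391−6} = -1.
Zolotarev: (105|391) = -1, matching the cycle-count sign.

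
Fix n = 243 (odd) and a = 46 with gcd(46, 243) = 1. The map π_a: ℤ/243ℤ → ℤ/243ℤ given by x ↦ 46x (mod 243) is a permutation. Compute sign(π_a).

Start at x=235: 235 → 118 → 82 → 127 → 10 → 217 → 19 → … (one orbit).
Cycle type of π: 27×6 + 9×6 + 3×6 + 1×9; total 27 cycles.
27 cycles on 243: each ℓ→(−1)^(ℓ−1), product (−1)^216 = +1.
Zolotarev: (46|243) = +1, matching the cycle-count sign.

+1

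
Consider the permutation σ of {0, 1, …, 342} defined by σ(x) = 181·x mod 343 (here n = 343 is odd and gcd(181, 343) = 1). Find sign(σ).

Trace 153: π^k(153) = [153, 253, 174, 281, 97, 64, 265] for k=0..6.
10 cycles of lengths [98, 98, 98, 14, 14, 14, 2, 2, 2, 1].
Σ(ℓ_i−1) = 343−10 = 333; sign = (−1)^333 = -1.
(181|343)_J = -1 (Zolotarev's lemma cross-check).

-1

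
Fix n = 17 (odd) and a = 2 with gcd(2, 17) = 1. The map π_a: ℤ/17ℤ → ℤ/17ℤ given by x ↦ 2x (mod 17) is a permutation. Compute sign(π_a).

Start at x=2: 2 → 4 → 8 → 16 → 15 → 13 → 9 → … (one orbit).
3 cycles of lengths [8, 8, 1].
3 cycles on 17: each ℓ→(−1)^(ℓ−1), product (−1)^14 = +1.
Via Zolotarev, sign(π_{2}) = (2|17) = +1.

+1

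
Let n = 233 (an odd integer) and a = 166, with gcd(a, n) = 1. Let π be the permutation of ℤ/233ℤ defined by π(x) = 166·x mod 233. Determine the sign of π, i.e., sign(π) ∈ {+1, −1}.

Start at x=52: 52 → 11 → 195 → 216 → 207 → 111 → 19 → … (one orbit).
π_166 has 2 disjoint cycles with lengths [232, 1] on {0,…,232}.
Σ(ℓ_i−1) = 233−2 = 231; sign = (−1)^231 = -1.

-1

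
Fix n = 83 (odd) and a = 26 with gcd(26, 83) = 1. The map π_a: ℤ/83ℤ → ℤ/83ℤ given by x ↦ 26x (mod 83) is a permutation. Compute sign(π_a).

Orbit of 23 under x↦26x: [23, 17, 27, 38, 75, 41, 70]… (length divides ord_83(26)).
Cycle lengths of π_26 on ℤ/83ℤ: [41, 41, 1]; 3 cycles in total.
Σ(ℓ_i−1) = 83−3 = 80; sign = (−1)^80 = +1.

+1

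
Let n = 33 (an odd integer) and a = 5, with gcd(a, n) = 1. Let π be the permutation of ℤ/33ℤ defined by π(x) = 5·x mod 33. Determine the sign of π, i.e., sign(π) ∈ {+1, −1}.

Orbit of 1 under x↦5x: [1, 5, 25, 26, 31, 23, 16]… (length divides ord_33(5)).
6 cycles of lengths [10, 10, 5, 5, 2, 1].
33 − 6 = 27 transpositions; sign(π) = (−1)^27 = -1.

-1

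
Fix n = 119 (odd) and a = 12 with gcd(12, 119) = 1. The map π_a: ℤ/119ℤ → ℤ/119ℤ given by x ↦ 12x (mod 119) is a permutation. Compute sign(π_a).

+1

Orbit of 106 under x↦12x: [106, 82, 32, 27, 86, 80, 8]… (length divides ord_119(12)).
Decompose π into cycles: lengths [48, 48, 16, 6, 1] (5 cycles, including the fixed point 0).
n − c = 119 − 5 = 114; sign = (−1)^114 = +1.
Check: (12/119) = +1 by Zolotarev.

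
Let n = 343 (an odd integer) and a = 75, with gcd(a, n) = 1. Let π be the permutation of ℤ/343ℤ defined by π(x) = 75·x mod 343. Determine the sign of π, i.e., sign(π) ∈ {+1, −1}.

-1

Trace 279: π^k(279) = [279, 2, 150, 274, 313, 151, 6] for k=0..6.
Decompose π into cycles: lengths [294, 42, 6, 1] (4 cycles, including the fixed point 0).
With 4 cycles on 343 points, sign = (−1)^{343−4} = -1.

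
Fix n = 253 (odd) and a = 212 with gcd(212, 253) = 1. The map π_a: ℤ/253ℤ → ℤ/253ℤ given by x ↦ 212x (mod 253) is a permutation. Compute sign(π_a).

-1

Start at x=122: 122 → 58 → 152 → 93 → 235 → 232 → 102 → … (one orbit).
The orbit structure of x ↦ 212x mod 253: 6 orbits of sizes [110, 110, 22, 5, 5, 1].
With 6 cycles on 253 points, sign = (−1)^{253−6} = -1.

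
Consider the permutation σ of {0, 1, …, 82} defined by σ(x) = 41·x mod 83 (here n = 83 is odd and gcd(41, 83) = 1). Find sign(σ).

+1

Start at x=69: 69 → 7 → 38 → 64 → 51 → 16 → 75 → … (one orbit).
Cycle lengths of π_41 on ℤ/83ℤ: [41, 41, 1]; 3 cycles in total.
83 − 3 = 80 transpositions; sign(π) = (−1)^80 = +1.
Check: (41/83) = +1 by Zolotarev.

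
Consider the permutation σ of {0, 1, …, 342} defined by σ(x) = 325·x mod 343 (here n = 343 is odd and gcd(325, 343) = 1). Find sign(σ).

-1

Orbit of 19 under x↦325x: [19, 1, 325, 324, 342, 18]… (length divides ord_343(325)).
58 cycles of lengths [6, 6, 6, 6, 6, 6, 6, 6, 6, 6, 6, 6, 6, 6, 6, 6, 6, 6, 6, 6, 6, 6, 6, 6, 6, 6, 6, 6, 6, 6, 6, 6, 6, 6, 6, 6, 6, 6, 6, 6, 6, 6, 6, 6, 6, 6, 6, 6, 6, 6, 6, 6, 6, 6, 6, 6, 6, 1].
sign(π) = (−1)^{n − #cycles} = (−1)^{343−58} = (−1)^285 = -1.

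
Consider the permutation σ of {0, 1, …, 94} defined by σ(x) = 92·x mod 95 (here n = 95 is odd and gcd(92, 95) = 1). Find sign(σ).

Trace 28: π^k(28) = [28, 11, 62, 4, 83, 36, 82] for k=0..6.
π_92 has 6 disjoint cycles with lengths [36, 36, 9, 9, 4, 1] on {0,…,94}.
6 cycles on 95: each ℓ→(−1)^(ℓ−1), product (−1)^89 = -1.
Check: (92/95) = -1 by Zolotarev.

-1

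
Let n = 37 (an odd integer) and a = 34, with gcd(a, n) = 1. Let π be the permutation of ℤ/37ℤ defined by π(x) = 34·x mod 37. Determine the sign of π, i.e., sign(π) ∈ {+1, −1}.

Trace 10: π^k(10) = [10, 7, 16, 26, 33, 12, 1] for k=0..6.
Cycle type of π: 9×4 + 1; total 5 cycles.
37 − 5 = 32 transpositions; sign(π) = (−1)^32 = +1.

+1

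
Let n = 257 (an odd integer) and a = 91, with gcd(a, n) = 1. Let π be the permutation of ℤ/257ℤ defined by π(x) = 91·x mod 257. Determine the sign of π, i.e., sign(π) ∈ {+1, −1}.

-1

Trace 39: π^k(39) = [39, 208, 167, 34, 10, 139, 56] for k=0..6.
Cycle lengths of π_91 on ℤ/257ℤ: [256, 1]; 2 cycles in total.
Σ(ℓ_i−1) = 257−2 = 255; sign = (−1)^255 = -1.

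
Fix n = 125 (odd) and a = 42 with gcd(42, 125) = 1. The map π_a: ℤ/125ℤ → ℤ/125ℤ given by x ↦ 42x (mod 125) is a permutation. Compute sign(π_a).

Orbit of 24 under x↦42x: [24, 8, 86, 112, 79, 68, 106]… (length divides ord_125(42)).
4 cycles of lengths [100, 20, 4, 1].
Σ(ℓ_i−1) = 125−4 = 121; sign = (−1)^121 = -1.
Zolotarev: (42|125) = -1, matching the cycle-count sign.

-1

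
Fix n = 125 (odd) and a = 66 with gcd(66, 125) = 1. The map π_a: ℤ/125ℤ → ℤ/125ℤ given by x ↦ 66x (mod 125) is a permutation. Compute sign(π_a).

Start at x=61: 61 → 26 → 91 → 6 → 21 → 11 → 101 → … (one orbit).
Cycle type of π: 25×4 + 5×4 + 1×5; total 13 cycles.
Σ(ℓ_i−1) = 125−13 = 112; sign = (−1)^112 = +1.
Zolotarev: (66|125) = +1, matching the cycle-count sign.

+1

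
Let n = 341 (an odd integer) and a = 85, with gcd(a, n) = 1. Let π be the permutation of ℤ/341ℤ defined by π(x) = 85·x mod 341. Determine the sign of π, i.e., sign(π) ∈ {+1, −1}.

+1

Orbit of 1 under x↦85x: [1, 85, 64, 325, 4, 340, 256]… (length divides ord_341(85)).
Cycle type of π: 10×34 + 1; total 35 cycles.
With 35 cycles on 341 points, sign = (−1)^{341−35} = +1.
Check: (85/341) = +1 by Zolotarev.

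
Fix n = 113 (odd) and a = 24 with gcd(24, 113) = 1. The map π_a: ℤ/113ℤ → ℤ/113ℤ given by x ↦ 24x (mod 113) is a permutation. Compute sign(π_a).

Start at x=73: 73 → 57 → 12 → 62 → 19 → 4 → 96 → … (one orbit).
Decompose π into cycles: lengths [112, 1] (2 cycles, including the fixed point 0).
113 − 2 = 111 transpositions; sign(π) = (−1)^111 = -1.
The Jacobi symbol (24|113) = -1 (Zolotarev) agrees.

-1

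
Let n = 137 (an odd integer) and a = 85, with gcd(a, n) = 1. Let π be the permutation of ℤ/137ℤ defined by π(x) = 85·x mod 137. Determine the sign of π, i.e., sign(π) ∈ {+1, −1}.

Trace 114: π^k(114) = [114, 100, 6, 99, 58, 135, 104] for k=0..6.
Decompose π into cycles: lengths [136, 1] (2 cycles, including the fixed point 0).
Σ(ℓ_i−1) = 137−2 = 135; sign = (−1)^135 = -1.
Check: (85/137) = -1 by Zolotarev.

-1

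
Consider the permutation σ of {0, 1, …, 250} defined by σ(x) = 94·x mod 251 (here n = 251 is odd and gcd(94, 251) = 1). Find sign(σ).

+1

Start at x=204: 204 → 100 → 113 → 80 → 241 → 64 → 243 → … (one orbit).
The orbit structure of x ↦ 94x mod 251: 11 orbits of sizes [25, 25, 25, 25, 25, 25, 25, 25, 25, 25, 1].
Σ(ℓ_i−1) = 251−11 = 240; sign = (−1)^240 = +1.
Via Zolotarev, sign(π_{94}) = (94|251) = +1.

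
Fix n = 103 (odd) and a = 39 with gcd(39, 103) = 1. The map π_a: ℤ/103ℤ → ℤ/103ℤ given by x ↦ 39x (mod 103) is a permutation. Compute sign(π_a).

Start at x=93: 93 → 22 → 34 → 90 → 8 → 3 → 14 → … (one orbit).
Decompose π into cycles: lengths [34, 34, 34, 1] (4 cycles, including the fixed point 0).
4 cycles on 103: each ℓ→(−1)^(ℓ−1), product (−1)^99 = -1.
The Jacobi symbol (39|103) = -1 (Zolotarev) agrees.

-1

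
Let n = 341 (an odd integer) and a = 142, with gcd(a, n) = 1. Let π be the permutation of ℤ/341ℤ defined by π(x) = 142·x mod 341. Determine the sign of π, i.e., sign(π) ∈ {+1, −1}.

Start at x=252: 252 → 320 → 87 → 78 → 164 → 100 → 219 → … (one orbit).
Cycle type of π: 30×10 + 15×2 + 2×5 + 1; total 18 cycles.
With 18 cycles on 341 points, sign = (−1)^{341−18} = -1.
Via Zolotarev, sign(π_{142}) = (142|341) = -1.

-1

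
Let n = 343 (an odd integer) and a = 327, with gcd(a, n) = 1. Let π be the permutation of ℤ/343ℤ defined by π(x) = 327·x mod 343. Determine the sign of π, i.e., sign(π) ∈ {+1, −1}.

-1

Trace 51: π^k(51) = [51, 213, 22, 334, 144, 97, 163] for k=0..6.
Cycle lengths of π_327 on ℤ/343ℤ: [294, 42, 6, 1]; 4 cycles in total.
sign(π) = (−1)^{n − #cycles} = (−1)^{343−4} = (−1)^339 = -1.
Check: (327/343) = -1 by Zolotarev.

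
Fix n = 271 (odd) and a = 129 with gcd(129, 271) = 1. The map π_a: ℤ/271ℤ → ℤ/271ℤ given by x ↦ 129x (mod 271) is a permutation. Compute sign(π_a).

+1

Start at x=212: 212 → 248 → 14 → 180 → 185 → 17 → 25 → … (one orbit).
The orbit structure of x ↦ 129x mod 271: 3 orbits of sizes [135, 135, 1].
With 3 cycles on 271 points, sign = (−1)^{271−3} = +1.
Via Zolotarev, sign(π_{129}) = (129|271) = +1.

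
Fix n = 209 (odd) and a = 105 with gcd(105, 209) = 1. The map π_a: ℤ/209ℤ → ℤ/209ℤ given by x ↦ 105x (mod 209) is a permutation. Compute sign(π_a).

Trace 92: π^k(92) = [92, 46, 23, 116, 58, 29, 119] for k=0..6.
π_105 has 5 disjoint cycles with lengths [90, 90, 18, 10, 1] on {0,…,208}.
5 cycles on 209: each ℓ→(−1)^(ℓ−1), product (−1)^204 = +1.

+1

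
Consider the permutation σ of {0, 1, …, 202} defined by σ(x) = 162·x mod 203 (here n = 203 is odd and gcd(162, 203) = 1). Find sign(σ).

-1

Trace 1: π^k(1) = [1, 162, 57, 99] for k=0..3.
Decompose π into cycles: lengths [4, 4, 4, 4, 4, 4, 4, 4, 4, 4, 4, 4, 4, 4, 4, 4, 4, 4, 4, 4, 4, 4, 4, 4, 4, 4, 4, 4, 4, 4, 4, 4, 4, 4, 4, 4, 4, 4, 4, 4, 4, 4, 4, 4, 4, 4, 4, 4, 4, 1, 1, 1, 1, 1, 1, 1] (56 cycles, including the fixed point 0).
n − c = 203 − 56 = 147; sign = (−1)^147 = -1.
Via Zolotarev, sign(π_{162}) = (162|203) = -1.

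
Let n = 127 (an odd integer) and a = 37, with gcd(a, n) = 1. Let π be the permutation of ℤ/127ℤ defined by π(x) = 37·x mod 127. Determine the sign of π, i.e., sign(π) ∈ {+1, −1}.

+1

Orbit of 99 under x↦37x: [99, 107, 22, 52, 19, 68, 103]… (length divides ord_127(37)).
Decompose π into cycles: lengths [9, 9, 9, 9, 9, 9, 9, 9, 9, 9, 9, 9, 9, 9, 1] (15 cycles, including the fixed point 0).
127 − 15 = 112 transpositions; sign(π) = (−1)^112 = +1.
Zolotarev: (37|127) = +1, matching the cycle-count sign.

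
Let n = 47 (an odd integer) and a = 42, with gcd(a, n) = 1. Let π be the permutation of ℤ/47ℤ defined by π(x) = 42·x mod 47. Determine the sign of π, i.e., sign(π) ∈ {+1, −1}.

Orbit of 17 under x↦42x: [17, 9, 2, 37, 3, 32, 28]… (length divides ord_47(42)).
3 cycles of lengths [23, 23, 1].
n − c = 47 − 3 = 44; sign = (−1)^44 = +1.

+1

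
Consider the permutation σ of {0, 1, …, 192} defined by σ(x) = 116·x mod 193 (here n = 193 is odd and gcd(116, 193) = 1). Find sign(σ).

-1

Trace 35: π^k(35) = [35, 7, 40, 8, 156, 147, 68] for k=0..6.
2 cycles of lengths [192, 1].
n − c = 193 − 2 = 191; sign = (−1)^191 = -1.
Check: (116/193) = -1 by Zolotarev.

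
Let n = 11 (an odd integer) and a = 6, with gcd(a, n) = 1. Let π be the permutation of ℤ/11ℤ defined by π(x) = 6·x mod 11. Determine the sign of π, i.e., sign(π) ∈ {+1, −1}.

Trace 4: π^k(4) = [4, 2, 1, 6, 3, 7, 9] for k=0..6.
Cycle lengths of π_6 on ℤ/11ℤ: [10, 1]; 2 cycles in total.
With 2 cycles on 11 points, sign = (−1)^{11−2} = -1.
The Jacobi symbol (6|11) = -1 (Zolotarev) agrees.

-1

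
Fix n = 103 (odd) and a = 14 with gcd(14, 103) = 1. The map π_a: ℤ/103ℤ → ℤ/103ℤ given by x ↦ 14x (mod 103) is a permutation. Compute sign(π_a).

+1

Orbit of 100 under x↦14x: [100, 61, 30, 8, 9, 23, 13]… (length divides ord_103(14)).
7 cycles of lengths [17, 17, 17, 17, 17, 17, 1].
103 − 7 = 96 transpositions; sign(π) = (−1)^96 = +1.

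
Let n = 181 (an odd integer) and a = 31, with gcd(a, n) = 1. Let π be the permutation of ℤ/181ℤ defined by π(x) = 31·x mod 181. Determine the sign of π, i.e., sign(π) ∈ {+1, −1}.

-1

Trace 19: π^k(19) = [19, 46, 159, 42, 35, 180, 150] for k=0..6.
π_31 has 10 disjoint cycles with lengths [20, 20, 20, 20, 20, 20, 20, 20, 20, 1] on {0,…,180}.
With 10 cycles on 181 points, sign = (−1)^{181−10} = -1.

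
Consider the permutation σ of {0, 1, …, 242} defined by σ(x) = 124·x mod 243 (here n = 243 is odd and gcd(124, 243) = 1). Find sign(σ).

+1

Orbit of 187 under x↦124x: [187, 103, 136, 97, 121, 181, 88]… (length divides ord_243(124)).
11 cycles of lengths [81, 81, 27, 27, 9, 9, 3, 3, 1, 1, 1].
Σ(ℓ_i−1) = 243−11 = 232; sign = (−1)^232 = +1.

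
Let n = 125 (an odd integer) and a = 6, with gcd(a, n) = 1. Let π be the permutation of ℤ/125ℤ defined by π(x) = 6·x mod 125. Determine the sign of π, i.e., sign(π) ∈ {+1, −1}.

+1

Trace 51: π^k(51) = [51, 56, 86, 16, 96, 76, 81] for k=0..6.
Decompose π into cycles: lengths [25, 25, 25, 25, 5, 5, 5, 5, 1, 1, 1, 1, 1] (13 cycles, including the fixed point 0).
sign(π) = (−1)^{n − #cycles} = (−1)^{125−13} = (−1)^112 = +1.
Check: (6/125) = +1 by Zolotarev.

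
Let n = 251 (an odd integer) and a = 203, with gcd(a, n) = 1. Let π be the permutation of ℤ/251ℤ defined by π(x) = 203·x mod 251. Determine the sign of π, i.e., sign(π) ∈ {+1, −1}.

Start at x=49: 49 → 158 → 197 → 82 → 80 → 176 → 86 → … (one orbit).
2 cycles of lengths [250, 1].
With 2 cycles on 251 points, sign = (−1)^{251−2} = -1.
Via Zolotarev, sign(π_{203}) = (203|251) = -1.

-1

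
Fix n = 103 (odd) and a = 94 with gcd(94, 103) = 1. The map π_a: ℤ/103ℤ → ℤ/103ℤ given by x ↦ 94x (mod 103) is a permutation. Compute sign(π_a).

-1

Trace 81: π^k(81) = [81, 95, 72, 73, 64, 42, 34] for k=0..6.
Cycle lengths of π_94 on ℤ/103ℤ: [34, 34, 34, 1]; 4 cycles in total.
103 − 4 = 99 transpositions; sign(π) = (−1)^99 = -1.
Check: (94/103) = -1 by Zolotarev.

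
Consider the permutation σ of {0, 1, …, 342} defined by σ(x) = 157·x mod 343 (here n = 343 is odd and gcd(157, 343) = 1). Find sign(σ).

Start at x=93: 93 → 195 → 88 → 96 → 323 → 290 → 254 → … (one orbit).
4 cycles of lengths [294, 42, 6, 1].
343 − 4 = 339 transpositions; sign(π) = (−1)^339 = -1.

-1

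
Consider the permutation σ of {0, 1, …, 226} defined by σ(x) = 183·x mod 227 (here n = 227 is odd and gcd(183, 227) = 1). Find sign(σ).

-1

Orbit of 3 under x↦183x: [3, 95, 133, 50, 70, 98, 1]… (length divides ord_227(183)).
Decompose π into cycles: lengths [226, 1] (2 cycles, including the fixed point 0).
With 2 cycles on 227 points, sign = (−1)^{227−2} = -1.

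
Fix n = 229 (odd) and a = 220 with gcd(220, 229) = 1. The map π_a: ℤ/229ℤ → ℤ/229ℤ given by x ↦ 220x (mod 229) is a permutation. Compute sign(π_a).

+1

Orbit of 158 under x↦220x: [158, 181, 203, 5, 184, 176, 19]… (length divides ord_229(220)).
The orbit structure of x ↦ 220x mod 229: 3 orbits of sizes [114, 114, 1].
sign(π) = (−1)^{n − #cycles} = (−1)^{229−3} = (−1)^226 = +1.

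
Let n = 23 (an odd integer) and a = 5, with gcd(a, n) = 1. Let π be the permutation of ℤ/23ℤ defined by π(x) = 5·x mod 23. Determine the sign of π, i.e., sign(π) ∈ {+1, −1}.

-1

Orbit of 13 under x↦5x: [13, 19, 3, 15, 6, 7, 12]… (length divides ord_23(5)).
Cycle lengths of π_5 on ℤ/23ℤ: [22, 1]; 2 cycles in total.
23 − 2 = 21 transpositions; sign(π) = (−1)^21 = -1.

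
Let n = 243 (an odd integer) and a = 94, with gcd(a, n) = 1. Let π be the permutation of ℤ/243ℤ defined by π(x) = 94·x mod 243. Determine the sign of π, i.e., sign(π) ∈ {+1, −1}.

Orbit of 232 under x↦94x: [232, 181, 4, 133, 109, 40, 115]… (length divides ord_243(94)).
Cycle lengths of π_94 on ℤ/243ℤ: [81, 81, 27, 27, 9, 9, 3, 3, 1, 1, 1]; 11 cycles in total.
11 cycles on 243: each ℓ→(−1)^(ℓ−1), product (−1)^232 = +1.
Zolotarev: (94|243) = +1, matching the cycle-count sign.

+1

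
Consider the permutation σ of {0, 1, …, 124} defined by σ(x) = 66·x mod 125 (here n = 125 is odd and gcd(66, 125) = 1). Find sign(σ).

+1

Trace 21: π^k(21) = [21, 11, 101, 41, 81, 96, 86] for k=0..6.
Cycle type of π: 25×4 + 5×4 + 1×5; total 13 cycles.
With 13 cycles on 125 points, sign = (−1)^{125−13} = +1.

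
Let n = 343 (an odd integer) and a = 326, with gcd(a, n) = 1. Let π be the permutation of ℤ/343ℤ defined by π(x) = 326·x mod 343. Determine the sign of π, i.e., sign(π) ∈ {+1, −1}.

Orbit of 219 under x↦326x: [219, 50, 179, 44, 281, 25, 261]… (length divides ord_343(326)).
7 cycles of lengths [147, 147, 21, 21, 3, 3, 1].
343 − 7 = 336 transpositions; sign(π) = (−1)^336 = +1.
The Jacobi symbol (326|343) = +1 (Zolotarev) agrees.

+1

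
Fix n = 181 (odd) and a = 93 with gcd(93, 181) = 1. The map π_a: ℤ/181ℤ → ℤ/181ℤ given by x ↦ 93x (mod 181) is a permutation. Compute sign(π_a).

-1

Trace 1: π^k(1) = [1, 93, 142, 174, 73, 92, 49] for k=0..6.
Cycle type of π: 36×5 + 1; total 6 cycles.
6 cycles on 181: each ℓ→(−1)^(ℓ−1), product (−1)^175 = -1.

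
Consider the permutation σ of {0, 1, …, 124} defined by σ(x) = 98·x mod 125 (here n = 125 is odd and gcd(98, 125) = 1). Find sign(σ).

-1

Orbit of 78 under x↦98x: [78, 19, 112, 101, 23, 4, 17]… (length divides ord_125(98)).
Decompose π into cycles: lengths [100, 20, 4, 1] (4 cycles, including the fixed point 0).
125 − 4 = 121 transpositions; sign(π) = (−1)^121 = -1.
(98|125)_J = -1 (Zolotarev's lemma cross-check).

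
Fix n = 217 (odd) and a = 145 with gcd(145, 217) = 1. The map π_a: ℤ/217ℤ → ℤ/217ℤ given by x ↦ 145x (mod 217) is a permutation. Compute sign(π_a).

+1

Orbit of 139 under x↦145x: [139, 191, 136, 190, 208, 214, 216]… (length divides ord_217(145)).
Cycle type of π: 30×7 + 6 + 1; total 9 cycles.
Σ(ℓ_i−1) = 217−9 = 208; sign = (−1)^208 = +1.
Via Zolotarev, sign(π_{145}) = (145|217) = +1.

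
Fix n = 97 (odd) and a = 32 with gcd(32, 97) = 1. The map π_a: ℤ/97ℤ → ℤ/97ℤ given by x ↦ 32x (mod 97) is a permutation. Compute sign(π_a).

+1

Start at x=85: 85 → 4 → 31 → 22 → 25 → 24 → 89 → … (one orbit).
Decompose π into cycles: lengths [48, 48, 1] (3 cycles, including the fixed point 0).
n − c = 97 − 3 = 94; sign = (−1)^94 = +1.
(32|97)_J = +1 (Zolotarev's lemma cross-check).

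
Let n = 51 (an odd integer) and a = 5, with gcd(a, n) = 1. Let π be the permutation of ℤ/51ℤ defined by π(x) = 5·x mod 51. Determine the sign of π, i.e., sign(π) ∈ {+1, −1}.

+1

Orbit of 13 under x↦5x: [13, 14, 19, 44, 16, 29, 43]… (length divides ord_51(5)).
The orbit structure of x ↦ 5x mod 51: 5 orbits of sizes [16, 16, 16, 2, 1].
5 cycles on 51: each ℓ→(−1)^(ℓ−1), product (−1)^46 = +1.
The Jacobi symbol (5|51) = +1 (Zolotarev) agrees.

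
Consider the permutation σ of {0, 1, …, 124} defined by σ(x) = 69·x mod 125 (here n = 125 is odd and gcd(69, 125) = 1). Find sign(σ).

+1

Trace 99: π^k(99) = [99, 81, 89, 16, 104, 51, 19] for k=0..6.
Cycle type of π: 50×2 + 10×2 + 2×2 + 1; total 7 cycles.
Σ(ℓ_i−1) = 125−7 = 118; sign = (−1)^118 = +1.
Check: (69/125) = +1 by Zolotarev.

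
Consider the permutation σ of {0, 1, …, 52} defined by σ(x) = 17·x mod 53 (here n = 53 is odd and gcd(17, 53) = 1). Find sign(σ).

+1

Orbit of 47 under x↦17x: [47, 4, 15, 43, 42, 25, 1]… (length divides ord_53(17)).
Cycle type of π: 26×2 + 1; total 3 cycles.
sign(π) = (−1)^{n − #cycles} = (−1)^{53−3} = (−1)^50 = +1.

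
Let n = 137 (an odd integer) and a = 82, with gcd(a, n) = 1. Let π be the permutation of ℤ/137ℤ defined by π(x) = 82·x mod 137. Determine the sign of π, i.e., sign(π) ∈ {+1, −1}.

-1

Trace 29: π^k(29) = [29, 49, 45, 128, 84, 38, 102] for k=0..6.
Cycle type of π: 136 + 1; total 2 cycles.
sign(π) = (−1)^{n − #cycles} = (−1)^{137−2} = (−1)^135 = -1.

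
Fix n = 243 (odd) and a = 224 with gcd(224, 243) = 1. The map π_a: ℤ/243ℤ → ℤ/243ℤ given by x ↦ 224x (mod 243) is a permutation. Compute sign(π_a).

Start at x=46: 46 → 98 → 82 → 143 → 199 → 107 → 154 → … (one orbit).
π_224 has 14 disjoint cycles with lengths [54, 54, 54, 18, 18, 18, 6, 6, 6, 2, 2, 2, 2, 1] on {0,…,242}.
14 cycles on 243: each ℓ→(−1)^(ℓ−1), product (−1)^229 = -1.

-1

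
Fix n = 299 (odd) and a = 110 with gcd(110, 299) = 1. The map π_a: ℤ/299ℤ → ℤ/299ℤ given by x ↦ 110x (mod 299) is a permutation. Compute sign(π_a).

Trace 96: π^k(96) = [96, 95, 284, 144, 292, 127, 216] for k=0..6.
The orbit structure of x ↦ 110x mod 299: 6 orbits of sizes [132, 132, 12, 11, 11, 1].
6 cycles on 299: each ℓ→(−1)^(ℓ−1), product (−1)^293 = -1.
Check: (110/299) = -1 by Zolotarev.

-1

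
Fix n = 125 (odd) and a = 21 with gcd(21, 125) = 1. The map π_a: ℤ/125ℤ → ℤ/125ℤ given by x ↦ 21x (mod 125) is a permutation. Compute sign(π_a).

+1

Orbit of 81 under x↦21x: [81, 76, 96, 16, 86, 56, 51]… (length divides ord_125(21)).
Decompose π into cycles: lengths [25, 25, 25, 25, 5, 5, 5, 5, 1, 1, 1, 1, 1] (13 cycles, including the fixed point 0).
125 − 13 = 112 transpositions; sign(π) = (−1)^112 = +1.
Zolotarev: (21|125) = +1, matching the cycle-count sign.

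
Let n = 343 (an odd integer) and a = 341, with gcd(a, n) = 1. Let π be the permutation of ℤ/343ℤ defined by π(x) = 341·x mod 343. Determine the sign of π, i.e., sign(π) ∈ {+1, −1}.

-1

Orbit of 205 under x↦341x: [205, 276, 134, 75, 193, 300, 86]… (length divides ord_343(341)).
π_341 has 4 disjoint cycles with lengths [294, 42, 6, 1] on {0,…,342}.
4 cycles on 343: each ℓ→(−1)^(ℓ−1), product (−1)^339 = -1.
The Jacobi symbol (341|343) = -1 (Zolotarev) agrees.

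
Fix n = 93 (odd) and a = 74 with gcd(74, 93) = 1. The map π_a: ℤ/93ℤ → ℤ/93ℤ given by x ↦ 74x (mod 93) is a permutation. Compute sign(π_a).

+1

Trace 28: π^k(28) = [28, 26, 64, 86, 40, 77, 25] for k=0..6.
Decompose π into cycles: lengths [30, 30, 30, 2, 1] (5 cycles, including the fixed point 0).
n − c = 93 − 5 = 88; sign = (−1)^88 = +1.
Check: (74/93) = +1 by Zolotarev.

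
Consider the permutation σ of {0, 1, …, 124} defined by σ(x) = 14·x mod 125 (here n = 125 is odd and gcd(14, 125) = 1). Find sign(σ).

Start at x=51: 51 → 89 → 121 → 69 → 91 → 24 → 86 → … (one orbit).
Cycle type of π: 50×2 + 10×2 + 2×2 + 1; total 7 cycles.
With 7 cycles on 125 points, sign = (−1)^{125−7} = +1.
Via Zolotarev, sign(π_{14}) = (14|125) = +1.

+1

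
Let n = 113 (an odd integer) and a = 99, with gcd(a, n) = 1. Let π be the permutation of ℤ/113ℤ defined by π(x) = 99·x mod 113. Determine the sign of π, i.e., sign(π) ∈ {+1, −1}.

Orbit of 60 under x↦99x: [60, 64, 8, 1, 99, 83, 81]… (length divides ord_113(99)).
π_99 has 5 disjoint cycles with lengths [28, 28, 28, 28, 1] on {0,…,112}.
5 cycles on 113: each ℓ→(−1)^(ℓ−1), product (−1)^108 = +1.

+1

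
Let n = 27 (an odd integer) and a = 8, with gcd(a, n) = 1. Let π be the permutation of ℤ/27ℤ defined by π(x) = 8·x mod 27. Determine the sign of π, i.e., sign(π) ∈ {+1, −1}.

Start at x=10: 10 → 26 → 19 → 17 → 1 → 8 → 10 (one orbit).
The orbit structure of x ↦ 8x mod 27: 8 orbits of sizes [6, 6, 6, 2, 2, 2, 2, 1].
n − c = 27 − 8 = 19; sign = (−1)^19 = -1.
Via Zolotarev, sign(π_{8}) = (8|27) = -1.

-1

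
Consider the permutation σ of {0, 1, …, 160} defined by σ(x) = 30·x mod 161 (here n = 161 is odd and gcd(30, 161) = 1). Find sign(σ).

-1

Trace 135: π^k(135) = [135, 25, 106, 121, 88, 64, 149] for k=0..6.
The orbit structure of x ↦ 30x mod 161: 6 orbits of sizes [66, 66, 22, 3, 3, 1].
Σ(ℓ_i−1) = 161−6 = 155; sign = (−1)^155 = -1.
Check: (30/161) = -1 by Zolotarev.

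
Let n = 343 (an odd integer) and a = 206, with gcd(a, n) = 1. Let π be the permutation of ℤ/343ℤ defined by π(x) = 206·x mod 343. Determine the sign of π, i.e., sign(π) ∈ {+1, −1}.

Orbit of 113 under x↦206x: [113, 297, 128, 300, 60, 12, 71]… (length divides ord_343(206)).
Cycle type of π: 294 + 42 + 6 + 1; total 4 cycles.
343 − 4 = 339 transpositions; sign(π) = (−1)^339 = -1.
Check: (206/343) = -1 by Zolotarev.

-1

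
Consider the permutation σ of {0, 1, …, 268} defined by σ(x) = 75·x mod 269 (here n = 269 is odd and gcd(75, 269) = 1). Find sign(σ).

Start at x=98: 98 → 87 → 69 → 64 → 227 → 78 → 201 → … (one orbit).
π_75 has 2 disjoint cycles with lengths [268, 1] on {0,…,268}.
n − c = 269 − 2 = 267; sign = (−1)^267 = -1.
Zolotarev: (75|269) = -1, matching the cycle-count sign.

-1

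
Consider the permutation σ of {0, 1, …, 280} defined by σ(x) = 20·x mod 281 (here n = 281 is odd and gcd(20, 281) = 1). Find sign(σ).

+1

Trace 213: π^k(213) = [213, 45, 57, 16, 39, 218, 145] for k=0..6.
3 cycles of lengths [140, 140, 1].
n − c = 281 − 3 = 278; sign = (−1)^278 = +1.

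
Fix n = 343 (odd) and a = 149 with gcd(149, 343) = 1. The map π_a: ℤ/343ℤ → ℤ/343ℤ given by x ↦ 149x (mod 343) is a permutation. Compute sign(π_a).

+1

Orbit of 221 under x↦149x: [221, 1, 149, 249, 57, 261, 130]… (length divides ord_343(149)).
Cycle lengths of π_149 on ℤ/343ℤ: [147, 147, 21, 21, 3, 3, 1]; 7 cycles in total.
n − c = 343 − 7 = 336; sign = (−1)^336 = +1.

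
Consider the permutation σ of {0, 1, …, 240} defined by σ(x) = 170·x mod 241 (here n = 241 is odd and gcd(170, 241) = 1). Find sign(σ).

-1

Start at x=135: 135 → 55 → 192 → 105 → 16 → 69 → 162 → … (one orbit).
The orbit structure of x ↦ 170x mod 241: 2 orbits of sizes [240, 1].
2 cycles on 241: each ℓ→(−1)^(ℓ−1), product (−1)^239 = -1.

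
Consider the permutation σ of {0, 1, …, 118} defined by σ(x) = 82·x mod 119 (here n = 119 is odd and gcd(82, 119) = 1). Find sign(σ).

+1

Orbit of 48 under x↦82x: [48, 9, 24, 64, 12, 32, 6]… (length divides ord_119(82)).
Cycle type of π: 48×2 + 16 + 6 + 1; total 5 cycles.
n − c = 119 − 5 = 114; sign = (−1)^114 = +1.
Check: (82/119) = +1 by Zolotarev.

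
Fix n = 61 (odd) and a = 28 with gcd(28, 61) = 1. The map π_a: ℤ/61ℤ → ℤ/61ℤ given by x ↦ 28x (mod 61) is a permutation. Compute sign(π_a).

-1

Orbit of 20 under x↦28x: [20, 11, 3, 23, 34, 37, 60]… (length divides ord_61(28)).
4 cycles of lengths [20, 20, 20, 1].
Σ(ℓ_i−1) = 61−4 = 57; sign = (−1)^57 = -1.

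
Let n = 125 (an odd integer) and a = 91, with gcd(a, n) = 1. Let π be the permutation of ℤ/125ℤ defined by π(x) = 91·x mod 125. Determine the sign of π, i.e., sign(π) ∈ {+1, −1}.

Trace 86: π^k(86) = [86, 76, 41, 106, 21, 36, 26] for k=0..6.
Cycle lengths of π_91 on ℤ/125ℤ: [25, 25, 25, 25, 5, 5, 5, 5, 1, 1, 1, 1, 1]; 13 cycles in total.
sign(π) = (−1)^{n − #cycles} = (−1)^{125−13} = (−1)^112 = +1.
Check: (91/125) = +1 by Zolotarev.

+1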